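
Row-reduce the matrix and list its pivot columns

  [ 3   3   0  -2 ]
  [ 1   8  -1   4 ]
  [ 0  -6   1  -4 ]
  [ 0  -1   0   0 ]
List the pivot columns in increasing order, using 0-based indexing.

r1 := 1/3·r1
  [ 1   1   0  -2/3 ]
  [ 1   8  -1     4 ]
  [ 0  -6   1    -4 ]
  [ 0  -1   0     0 ]
r2 := r2 − r1
  [ 1   1   0  -2/3 ]
  [ 0   7  -1  14/3 ]
  [ 0  -6   1    -4 ]
  [ 0  -1   0     0 ]
r2 := 1/7·r2
  [ 1   1     0  -2/3 ]
  [ 0   1  -1/7   2/3 ]
  [ 0  -6     1    -4 ]
  [ 0  -1     0     0 ]
r3 := r3 + 6·r2
  [ 1   1     0  -2/3 ]
  [ 0   1  -1/7   2/3 ]
  [ 0   0   1/7     0 ]
  [ 0  -1     0     0 ]
r4 := r4 + r2
  [ 1  1     0  -2/3 ]
  [ 0  1  -1/7   2/3 ]
  [ 0  0   1/7     0 ]
  [ 0  0  -1/7   2/3 ]
r3 := 7·r3
  [ 1  1     0  -2/3 ]
  [ 0  1  -1/7   2/3 ]
  [ 0  0     1     0 ]
  [ 0  0  -1/7   2/3 ]
r4 := r4 + 1/7·r3
  [ 1  1     0  -2/3 ]
  [ 0  1  -1/7   2/3 ]
  [ 0  0     1     0 ]
  [ 0  0     0   2/3 ]
r4 := 3/2·r4
  [ 1  1     0  -2/3 ]
  [ 0  1  -1/7   2/3 ]
  [ 0  0     1     0 ]
  [ 0  0     0     1 ]
r2 := r2 − 2/3·r4
  [ 1  1     0  -2/3 ]
  [ 0  1  -1/7     0 ]
  [ 0  0     1     0 ]
  [ 0  0     0     1 ]
r1 := r1 + 2/3·r4
  [ 1  1     0  0 ]
  [ 0  1  -1/7  0 ]
  [ 0  0     1  0 ]
  [ 0  0     0  1 ]
r2 := r2 + 1/7·r3
  [ 1  1  0  0 ]
  [ 0  1  0  0 ]
  [ 0  0  1  0 ]
  [ 0  0  0  1 ]
r1 := r1 − r2
  [ 1  0  0  0 ]
  [ 0  1  0  0 ]
  [ 0  0  1  0 ]
  [ 0  0  0  1 ]
Pivot columns are the columns containing a leading 1.

0, 1, 2, 3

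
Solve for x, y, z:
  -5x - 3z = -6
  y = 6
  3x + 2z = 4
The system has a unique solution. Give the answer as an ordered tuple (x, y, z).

Form the augmented matrix and row-reduce:
  [ -5  0  -3  |  -6 ]
  [  0  1   0  |   6 ]
  [  3  0   2  |   4 ]
R1 ← -1/5·R1
  [ 1  0  3/5  |  6/5 ]
  [ 0  1    0  |    6 ]
  [ 3  0    2  |    4 ]
R3 ← R3 − 3·R1
  [ 1  0  3/5  |  6/5 ]
  [ 0  1    0  |    6 ]
  [ 0  0  1/5  |  2/5 ]
R3 ← 5·R3
  [ 1  0  3/5  |  6/5 ]
  [ 0  1    0  |    6 ]
  [ 0  0    1  |    2 ]
R1 ← R1 − 3/5·R3
  [ 1  0  0  |  0 ]
  [ 0  1  0  |  6 ]
  [ 0  0  1  |  2 ]
Reading off the last column: x = 0, y = 6, z = 2.

(0, 6, 2)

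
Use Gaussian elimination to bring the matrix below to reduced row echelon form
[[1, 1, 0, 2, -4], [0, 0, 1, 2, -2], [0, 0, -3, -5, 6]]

[[1, 1, 0, 0, -4], [0, 0, 1, 0, -2], [0, 0, 0, 1, 0]]

R3 -> R3 + 3·R2
  [ 1  1  0  2  -4 ]
  [ 0  0  1  2  -2 ]
  [ 0  0  0  1   0 ]
R2 -> R2 − 2·R3
  [ 1  1  0  2  -4 ]
  [ 0  0  1  0  -2 ]
  [ 0  0  0  1   0 ]
R1 -> R1 − 2·R3
  [ 1  1  0  0  -4 ]
  [ 0  0  1  0  -2 ]
  [ 0  0  0  1   0 ]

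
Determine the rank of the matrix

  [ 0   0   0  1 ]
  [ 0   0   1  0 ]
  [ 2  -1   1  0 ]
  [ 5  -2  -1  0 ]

r1 <-> r3
  [ 2  -1   1  0 ]
  [ 0   0   1  0 ]
  [ 0   0   0  1 ]
  [ 5  -2  -1  0 ]
r1 -> 1/2·r1
  [ 1  -1/2  1/2  0 ]
  [ 0     0    1  0 ]
  [ 0     0    0  1 ]
  [ 5    -2   -1  0 ]
r4 -> r4 − 5·r1
  [ 1  -1/2   1/2  0 ]
  [ 0     0     1  0 ]
  [ 0     0     0  1 ]
  [ 0   1/2  -7/2  0 ]
r2 <-> r4
  [ 1  -1/2   1/2  0 ]
  [ 0   1/2  -7/2  0 ]
  [ 0     0     0  1 ]
  [ 0     0     1  0 ]
r2 -> 2·r2
  [ 1  -1/2  1/2  0 ]
  [ 0     1   -7  0 ]
  [ 0     0    0  1 ]
  [ 0     0    1  0 ]
r3 <-> r4
  [ 1  -1/2  1/2  0 ]
  [ 0     1   -7  0 ]
  [ 0     0    1  0 ]
  [ 0     0    0  1 ]
r2 -> r2 + 7·r3
  [ 1  -1/2  1/2  0 ]
  [ 0     1    0  0 ]
  [ 0     0    1  0 ]
  [ 0     0    0  1 ]
r1 -> r1 − 1/2·r3
  [ 1  -1/2  0  0 ]
  [ 0     1  0  0 ]
  [ 0     0  1  0 ]
  [ 0     0  0  1 ]
r1 -> r1 + 1/2·r2
  [ 1  0  0  0 ]
  [ 0  1  0  0 ]
  [ 0  0  1  0 ]
  [ 0  0  0  1 ]
The reduced form has 4 nonzero rows.

rank = 4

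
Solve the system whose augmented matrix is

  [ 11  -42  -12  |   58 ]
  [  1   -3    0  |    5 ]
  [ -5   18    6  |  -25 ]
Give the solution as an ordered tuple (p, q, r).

Multiply R1 by 1/11.
  [  1  -42/11  -12/11  |  58/11 ]
  [  1      -3       0  |      5 ]
  [ -5      18       6  |    -25 ]
Subtract R1 from R2.
  [  1  -42/11  -12/11  |  58/11 ]
  [  0    9/11   12/11  |  -3/11 ]
  [ -5      18       6  |    -25 ]
Add 5 times R1 to R3.
  [ 1  -42/11  -12/11  |  58/11 ]
  [ 0    9/11   12/11  |  -3/11 ]
  [ 0  -12/11    6/11  |  15/11 ]
Multiply R2 by 11/9.
  [ 1  -42/11  -12/11  |  58/11 ]
  [ 0       1     4/3  |   -1/3 ]
  [ 0  -12/11    6/11  |  15/11 ]
Add 12/11 times R2 to R3.
  [ 1  -42/11  -12/11  |  58/11 ]
  [ 0       1     4/3  |   -1/3 ]
  [ 0       0       2  |      1 ]
Multiply R3 by 1/2.
  [ 1  -42/11  -12/11  |  58/11 ]
  [ 0       1     4/3  |   -1/3 ]
  [ 0       0       1  |    1/2 ]
Subtract 4/3 times R3 from R2.
  [ 1  -42/11  -12/11  |  58/11 ]
  [ 0       1       0  |     -1 ]
  [ 0       0       1  |    1/2 ]
Add 12/11 times R3 to R1.
  [ 1  -42/11  0  |  64/11 ]
  [ 0       1  0  |     -1 ]
  [ 0       0  1  |    1/2 ]
Add 42/11 times R2 to R1.
  [ 1  0  0  |    2 ]
  [ 0  1  0  |   -1 ]
  [ 0  0  1  |  1/2 ]
Reading off the last column: p = 2, q = -1, r = 1/2.

(2, -1, 1/2)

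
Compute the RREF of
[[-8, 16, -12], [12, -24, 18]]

ρ1 := -1/8·ρ1
  [  1   -2  3/2 ]
  [ 12  -24   18 ]
ρ2 := ρ2 − 12·ρ1
  [ 1  -2  3/2 ]
  [ 0   0    0 ]

[[1, -2, 3/2], [0, 0, 0]]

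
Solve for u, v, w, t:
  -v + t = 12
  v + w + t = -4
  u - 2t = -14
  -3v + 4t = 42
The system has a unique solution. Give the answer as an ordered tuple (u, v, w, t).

Form the augmented matrix and row-reduce:
  [ 0  -1  0   1  |   12 ]
  [ 0   1  1   1  |   -4 ]
  [ 1   0  0  -2  |  -14 ]
  [ 0  -3  0   4  |   42 ]
Swap ρ1 and ρ3.
  [ 1   0  0  -2  |  -14 ]
  [ 0   1  1   1  |   -4 ]
  [ 0  -1  0   1  |   12 ]
  [ 0  -3  0   4  |   42 ]
Add ρ2 to ρ3.
  [ 1   0  0  -2  |  -14 ]
  [ 0   1  1   1  |   -4 ]
  [ 0   0  1   2  |    8 ]
  [ 0  -3  0   4  |   42 ]
Add 3 times ρ2 to ρ4.
  [ 1  0  0  -2  |  -14 ]
  [ 0  1  1   1  |   -4 ]
  [ 0  0  1   2  |    8 ]
  [ 0  0  3   7  |   30 ]
Subtract 3 times ρ3 from ρ4.
  [ 1  0  0  -2  |  -14 ]
  [ 0  1  1   1  |   -4 ]
  [ 0  0  1   2  |    8 ]
  [ 0  0  0   1  |    6 ]
Subtract 2 times ρ4 from ρ3.
  [ 1  0  0  -2  |  -14 ]
  [ 0  1  1   1  |   -4 ]
  [ 0  0  1   0  |   -4 ]
  [ 0  0  0   1  |    6 ]
Subtract ρ4 from ρ2.
  [ 1  0  0  -2  |  -14 ]
  [ 0  1  1   0  |  -10 ]
  [ 0  0  1   0  |   -4 ]
  [ 0  0  0   1  |    6 ]
Add 2 times ρ4 to ρ1.
  [ 1  0  0  0  |   -2 ]
  [ 0  1  1  0  |  -10 ]
  [ 0  0  1  0  |   -4 ]
  [ 0  0  0  1  |    6 ]
Subtract ρ3 from ρ2.
  [ 1  0  0  0  |  -2 ]
  [ 0  1  0  0  |  -6 ]
  [ 0  0  1  0  |  -4 ]
  [ 0  0  0  1  |   6 ]
Reading off the last column: u = -2, v = -6, w = -4, t = 6.

(-2, -6, -4, 6)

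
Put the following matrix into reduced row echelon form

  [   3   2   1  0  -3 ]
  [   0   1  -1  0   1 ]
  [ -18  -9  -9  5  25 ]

R1 → 1/3·R1
  [   1  2/3  1/3  0  -1 ]
  [   0    1   -1  0   1 ]
  [ -18   -9   -9  5  25 ]
R3 → R3 + 18·R1
  [ 1  2/3  1/3  0  -1 ]
  [ 0    1   -1  0   1 ]
  [ 0    3   -3  5   7 ]
R3 → R3 − 3·R2
  [ 1  2/3  1/3  0  -1 ]
  [ 0    1   -1  0   1 ]
  [ 0    0    0  5   4 ]
R3 → 1/5·R3
  [ 1  2/3  1/3  0   -1 ]
  [ 0    1   -1  0    1 ]
  [ 0    0    0  1  4/5 ]
R1 → R1 − 2/3·R2
  [ 1  0   1  0  -5/3 ]
  [ 0  1  -1  0     1 ]
  [ 0  0   0  1   4/5 ]

[[1, 0, 1, 0, -5/3], [0, 1, -1, 0, 1], [0, 0, 0, 1, 4/5]]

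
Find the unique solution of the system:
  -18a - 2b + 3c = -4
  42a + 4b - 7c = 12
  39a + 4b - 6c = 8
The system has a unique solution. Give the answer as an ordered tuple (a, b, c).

(0, -4, -4)

Form the augmented matrix and row-reduce:
  [ -18  -2   3  |  -4 ]
  [  42   4  -7  |  12 ]
  [  39   4  -6  |   8 ]
ρ1 := -1/18·ρ1
  [  1  1/9  -1/6  |  2/9 ]
  [ 42    4    -7  |   12 ]
  [ 39    4    -6  |    8 ]
ρ2 := ρ2 − 42·ρ1
  [  1   1/9  -1/6  |  2/9 ]
  [  0  -2/3     0  |  8/3 ]
  [ 39     4    -6  |    8 ]
ρ3 := ρ3 − 39·ρ1
  [ 1   1/9  -1/6  |   2/9 ]
  [ 0  -2/3     0  |   8/3 ]
  [ 0  -1/3   1/2  |  -2/3 ]
ρ2 := -3/2·ρ2
  [ 1   1/9  -1/6  |   2/9 ]
  [ 0     1     0  |    -4 ]
  [ 0  -1/3   1/2  |  -2/3 ]
ρ3 := ρ3 + 1/3·ρ2
  [ 1  1/9  -1/6  |  2/9 ]
  [ 0    1     0  |   -4 ]
  [ 0    0   1/2  |   -2 ]
ρ3 := 2·ρ3
  [ 1  1/9  -1/6  |  2/9 ]
  [ 0    1     0  |   -4 ]
  [ 0    0     1  |   -4 ]
ρ1 := ρ1 + 1/6·ρ3
  [ 1  1/9  0  |  -4/9 ]
  [ 0    1  0  |    -4 ]
  [ 0    0  1  |    -4 ]
ρ1 := ρ1 − 1/9·ρ2
  [ 1  0  0  |   0 ]
  [ 0  1  0  |  -4 ]
  [ 0  0  1  |  -4 ]
Reading off the last column: a = 0, b = -4, c = -4.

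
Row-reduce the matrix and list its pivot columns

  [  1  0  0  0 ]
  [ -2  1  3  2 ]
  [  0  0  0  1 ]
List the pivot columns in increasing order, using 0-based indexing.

0, 1, 3

R2 → R2 + 2·R1
  [ 1  0  0  0 ]
  [ 0  1  3  2 ]
  [ 0  0  0  1 ]
R2 → R2 − 2·R3
  [ 1  0  0  0 ]
  [ 0  1  3  0 ]
  [ 0  0  0  1 ]
Pivot columns are the columns containing a leading 1.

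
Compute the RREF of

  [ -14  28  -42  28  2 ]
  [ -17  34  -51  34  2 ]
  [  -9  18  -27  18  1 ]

[[1, -2, 3, -2, 0], [0, 0, 0, 0, 1], [0, 0, 0, 0, 0]]

R1 → -1/14·R1
  [   1  -2    3  -2  -1/7 ]
  [ -17  34  -51  34     2 ]
  [  -9  18  -27  18     1 ]
R2 → R2 + 17·R1
  [  1  -2    3  -2  -1/7 ]
  [  0   0    0   0  -3/7 ]
  [ -9  18  -27  18     1 ]
R3 → R3 + 9·R1
  [ 1  -2  3  -2  -1/7 ]
  [ 0   0  0   0  -3/7 ]
  [ 0   0  0   0  -2/7 ]
R2 → -7/3·R2
  [ 1  -2  3  -2  -1/7 ]
  [ 0   0  0   0     1 ]
  [ 0   0  0   0  -2/7 ]
R3 → R3 + 2/7·R2
  [ 1  -2  3  -2  -1/7 ]
  [ 0   0  0   0     1 ]
  [ 0   0  0   0     0 ]
R1 → R1 + 1/7·R2
  [ 1  -2  3  -2  0 ]
  [ 0   0  0   0  1 ]
  [ 0   0  0   0  0 ]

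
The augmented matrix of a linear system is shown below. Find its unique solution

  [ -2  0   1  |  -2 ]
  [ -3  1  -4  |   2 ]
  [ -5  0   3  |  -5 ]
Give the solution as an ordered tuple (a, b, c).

(1, 5, 0)

R1 -> -1/2·R1
  [  1  0  -1/2  |   1 ]
  [ -3  1    -4  |   2 ]
  [ -5  0     3  |  -5 ]
R2 -> R2 + 3·R1
  [  1  0   -1/2  |   1 ]
  [  0  1  -11/2  |   5 ]
  [ -5  0      3  |  -5 ]
R3 -> R3 + 5·R1
  [ 1  0   -1/2  |  1 ]
  [ 0  1  -11/2  |  5 ]
  [ 0  0    1/2  |  0 ]
R3 -> 2·R3
  [ 1  0   -1/2  |  1 ]
  [ 0  1  -11/2  |  5 ]
  [ 0  0      1  |  0 ]
R2 -> R2 + 11/2·R3
  [ 1  0  -1/2  |  1 ]
  [ 0  1     0  |  5 ]
  [ 0  0     1  |  0 ]
R1 -> R1 + 1/2·R3
  [ 1  0  0  |  1 ]
  [ 0  1  0  |  5 ]
  [ 0  0  1  |  0 ]
Reading off the last column: a = 1, b = 5, c = 0.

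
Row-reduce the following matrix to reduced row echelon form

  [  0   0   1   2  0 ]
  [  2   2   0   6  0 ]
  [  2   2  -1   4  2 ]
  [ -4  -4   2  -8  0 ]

[[1, 1, 0, 3, 0], [0, 0, 1, 2, 0], [0, 0, 0, 0, 1], [0, 0, 0, 0, 0]]

R1 <=> R2
R1 -> 1/2·R1
R3 -> R3 − 2·R1
R4 -> R4 + 4·R1
R3 -> R3 + R2
R4 -> R4 − 2·R2
R3 -> 1/2·R3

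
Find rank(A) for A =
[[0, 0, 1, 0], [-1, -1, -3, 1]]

ρ1 <=> ρ2
  [ -1  -1  -3  1 ]
  [  0   0   1  0 ]
ρ1 := -1·ρ1
  [ 1  1  3  -1 ]
  [ 0  0  1   0 ]
ρ1 := ρ1 − 3·ρ2
  [ 1  1  0  -1 ]
  [ 0  0  1   0 ]
The reduced form has 2 nonzero rows.

rank = 2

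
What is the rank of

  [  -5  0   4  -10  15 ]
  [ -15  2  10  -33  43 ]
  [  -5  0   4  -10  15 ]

rank = 2

Multiply R1 by -1/5.
  [   1  0  -4/5    2  -3 ]
  [ -15  2    10  -33  43 ]
  [  -5  0     4  -10  15 ]
Add 15 times R1 to R2.
  [  1  0  -4/5    2  -3 ]
  [  0  2    -2   -3  -2 ]
  [ -5  0     4  -10  15 ]
Add 5 times R1 to R3.
  [ 1  0  -4/5   2  -3 ]
  [ 0  2    -2  -3  -2 ]
  [ 0  0     0   0   0 ]
Multiply R2 by 1/2.
  [ 1  0  -4/5     2  -3 ]
  [ 0  1    -1  -3/2  -1 ]
  [ 0  0     0     0   0 ]
The reduced form has 2 nonzero rows.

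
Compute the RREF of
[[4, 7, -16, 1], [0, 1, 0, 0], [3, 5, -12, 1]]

r1 ← 1/4·r1
r3 ← r3 − 3·r1
r3 ← r3 + 1/4·r2
r3 ← 4·r3
r1 ← r1 − 1/4·r3
r1 ← r1 − 7/4·r2

[[1, 0, -4, 0], [0, 1, 0, 0], [0, 0, 0, 1]]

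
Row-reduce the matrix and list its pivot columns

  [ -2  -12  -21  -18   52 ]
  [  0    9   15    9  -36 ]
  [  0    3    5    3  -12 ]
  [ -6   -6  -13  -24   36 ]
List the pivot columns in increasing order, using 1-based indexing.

1, 2

Multiply R1 by -1/2.
  [  1   6  21/2    9  -26 ]
  [  0   9    15    9  -36 ]
  [  0   3     5    3  -12 ]
  [ -6  -6   -13  -24   36 ]
Add 6 times R1 to R4.
  [ 1   6  21/2   9   -26 ]
  [ 0   9    15   9   -36 ]
  [ 0   3     5   3   -12 ]
  [ 0  30    50  30  -120 ]
Multiply R2 by 1/9.
  [ 1   6  21/2   9   -26 ]
  [ 0   1   5/3   1    -4 ]
  [ 0   3     5   3   -12 ]
  [ 0  30    50  30  -120 ]
Subtract 3 times R2 from R3.
  [ 1   6  21/2   9   -26 ]
  [ 0   1   5/3   1    -4 ]
  [ 0   0     0   0     0 ]
  [ 0  30    50  30  -120 ]
Subtract 30 times R2 from R4.
  [ 1  6  21/2  9  -26 ]
  [ 0  1   5/3  1   -4 ]
  [ 0  0     0  0    0 ]
  [ 0  0     0  0    0 ]
Subtract 6 times R2 from R1.
  [ 1  0  1/2  3  -2 ]
  [ 0  1  5/3  1  -4 ]
  [ 0  0    0  0   0 ]
  [ 0  0    0  0   0 ]
Pivot columns are the columns containing a leading 1.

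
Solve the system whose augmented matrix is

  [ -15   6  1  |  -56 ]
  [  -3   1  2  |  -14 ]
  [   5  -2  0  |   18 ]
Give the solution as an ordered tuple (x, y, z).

R1 := -1/15·R1
  [  1  -2/5  -1/15  |  56/15 ]
  [ -3     1      2  |    -14 ]
  [  5    -2      0  |     18 ]
R2 := R2 + 3·R1
  [ 1  -2/5  -1/15  |  56/15 ]
  [ 0  -1/5    9/5  |  -14/5 ]
  [ 5    -2      0  |     18 ]
R3 := R3 − 5·R1
  [ 1  -2/5  -1/15  |  56/15 ]
  [ 0  -1/5    9/5  |  -14/5 ]
  [ 0     0    1/3  |   -2/3 ]
R2 := -5·R2
  [ 1  -2/5  -1/15  |  56/15 ]
  [ 0     1     -9  |     14 ]
  [ 0     0    1/3  |   -2/3 ]
R3 := 3·R3
  [ 1  -2/5  -1/15  |  56/15 ]
  [ 0     1     -9  |     14 ]
  [ 0     0      1  |     -2 ]
R2 := R2 + 9·R3
  [ 1  -2/5  -1/15  |  56/15 ]
  [ 0     1      0  |     -4 ]
  [ 0     0      1  |     -2 ]
R1 := R1 + 1/15·R3
  [ 1  -2/5  0  |  18/5 ]
  [ 0     1  0  |    -4 ]
  [ 0     0  1  |    -2 ]
R1 := R1 + 2/5·R2
  [ 1  0  0  |   2 ]
  [ 0  1  0  |  -4 ]
  [ 0  0  1  |  -2 ]
Reading off the last column: x = 2, y = -4, z = -2.

(2, -4, -2)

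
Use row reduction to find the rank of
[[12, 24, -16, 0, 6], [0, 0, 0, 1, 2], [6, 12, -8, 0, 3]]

rank = 2

R1 ← 1/12·R1
R3 ← R3 − 6·R1
The reduced form has 2 nonzero rows.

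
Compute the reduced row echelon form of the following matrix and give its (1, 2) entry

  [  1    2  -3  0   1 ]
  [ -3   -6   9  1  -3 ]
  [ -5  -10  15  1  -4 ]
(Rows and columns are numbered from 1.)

Add 3 times r1 to r2.
  [  1    2  -3  0   1 ]
  [  0    0   0  1   0 ]
  [ -5  -10  15  1  -4 ]
Add 5 times r1 to r3.
  [ 1  2  -3  0  1 ]
  [ 0  0   0  1  0 ]
  [ 0  0   0  1  1 ]
Subtract r2 from r3.
  [ 1  2  -3  0  1 ]
  [ 0  0   0  1  0 ]
  [ 0  0   0  0  1 ]
Subtract r3 from r1.
  [ 1  2  -3  0  0 ]
  [ 0  0   0  1  0 ]
  [ 0  0   0  0  1 ]

2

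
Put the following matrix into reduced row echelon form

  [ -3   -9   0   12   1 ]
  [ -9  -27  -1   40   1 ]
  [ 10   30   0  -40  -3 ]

Multiply ρ1 by -1/3.
Add 9 times ρ1 to ρ2.
Subtract 10 times ρ1 from ρ3.
Multiply ρ2 by -1.
Multiply ρ3 by 3.
Subtract 2 times ρ3 from ρ2.
Add 1/3 times ρ3 to ρ1.

[[1, 3, 0, -4, 0], [0, 0, 1, -4, 0], [0, 0, 0, 0, 1]]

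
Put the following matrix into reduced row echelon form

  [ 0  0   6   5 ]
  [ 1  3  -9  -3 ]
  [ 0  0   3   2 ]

[[1, 3, 0, 0], [0, 0, 1, 0], [0, 0, 0, 1]]

R1 ↔ R2
  [ 1  3  -9  -3 ]
  [ 0  0   6   5 ]
  [ 0  0   3   2 ]
R2 → 1/6·R2
  [ 1  3  -9   -3 ]
  [ 0  0   1  5/6 ]
  [ 0  0   3    2 ]
R3 → R3 − 3·R2
  [ 1  3  -9    -3 ]
  [ 0  0   1   5/6 ]
  [ 0  0   0  -1/2 ]
R3 → -2·R3
  [ 1  3  -9   -3 ]
  [ 0  0   1  5/6 ]
  [ 0  0   0    1 ]
R2 → R2 − 5/6·R3
  [ 1  3  -9  -3 ]
  [ 0  0   1   0 ]
  [ 0  0   0   1 ]
R1 → R1 + 3·R3
  [ 1  3  -9  0 ]
  [ 0  0   1  0 ]
  [ 0  0   0  1 ]
R1 → R1 + 9·R2
  [ 1  3  0  0 ]
  [ 0  0  1  0 ]
  [ 0  0  0  1 ]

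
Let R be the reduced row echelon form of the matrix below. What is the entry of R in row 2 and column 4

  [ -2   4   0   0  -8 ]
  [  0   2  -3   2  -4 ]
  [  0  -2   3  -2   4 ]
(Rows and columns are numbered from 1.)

1

Multiply ρ1 by -1/2.
  [ 1  -2   0   0   4 ]
  [ 0   2  -3   2  -4 ]
  [ 0  -2   3  -2   4 ]
Multiply ρ2 by 1/2.
  [ 1  -2     0   0   4 ]
  [ 0   1  -3/2   1  -2 ]
  [ 0  -2     3  -2   4 ]
Add 2 times ρ2 to ρ3.
  [ 1  -2     0  0   4 ]
  [ 0   1  -3/2  1  -2 ]
  [ 0   0     0  0   0 ]
Add 2 times ρ2 to ρ1.
  [ 1  0    -3  2   0 ]
  [ 0  1  -3/2  1  -2 ]
  [ 0  0     0  0   0 ]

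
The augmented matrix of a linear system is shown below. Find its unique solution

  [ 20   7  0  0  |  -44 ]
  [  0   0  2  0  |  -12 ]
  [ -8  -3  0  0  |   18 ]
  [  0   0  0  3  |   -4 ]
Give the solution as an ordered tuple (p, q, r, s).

Multiply ρ1 by 1/20.
Add 8 times ρ1 to ρ3.
Swap ρ2 and ρ3.
Multiply ρ2 by -5.
Multiply ρ3 by 1/2.
Multiply ρ4 by 1/3.
Subtract 7/20 times ρ2 from ρ1.
Reading off the last column: p = -3/2, q = -2, r = -6, s = -4/3.

(-3/2, -2, -6, -4/3)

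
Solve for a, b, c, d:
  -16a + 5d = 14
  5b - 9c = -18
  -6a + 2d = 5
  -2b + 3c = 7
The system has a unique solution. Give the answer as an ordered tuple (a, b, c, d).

(-3/2, -3, 1/3, -2)

Form the augmented matrix and row-reduce:
  [ -16   0   0  5  |   14 ]
  [   0   5  -9  0  |  -18 ]
  [  -6   0   0  2  |    5 ]
  [   0  -2   3  0  |    7 ]
r1 -> -1/16·r1
  [  1   0   0  -5/16  |  -7/8 ]
  [  0   5  -9      0  |   -18 ]
  [ -6   0   0      2  |     5 ]
  [  0  -2   3      0  |     7 ]
r3 -> r3 + 6·r1
  [ 1   0   0  -5/16  |  -7/8 ]
  [ 0   5  -9      0  |   -18 ]
  [ 0   0   0    1/8  |  -1/4 ]
  [ 0  -2   3      0  |     7 ]
r2 -> 1/5·r2
  [ 1   0     0  -5/16  |   -7/8 ]
  [ 0   1  -9/5      0  |  -18/5 ]
  [ 0   0     0    1/8  |   -1/4 ]
  [ 0  -2     3      0  |      7 ]
r4 -> r4 + 2·r2
  [ 1  0     0  -5/16  |   -7/8 ]
  [ 0  1  -9/5      0  |  -18/5 ]
  [ 0  0     0    1/8  |   -1/4 ]
  [ 0  0  -3/5      0  |   -1/5 ]
r3 ↔ r4
  [ 1  0     0  -5/16  |   -7/8 ]
  [ 0  1  -9/5      0  |  -18/5 ]
  [ 0  0  -3/5      0  |   -1/5 ]
  [ 0  0     0    1/8  |   -1/4 ]
r3 -> -5/3·r3
  [ 1  0     0  -5/16  |   -7/8 ]
  [ 0  1  -9/5      0  |  -18/5 ]
  [ 0  0     1      0  |    1/3 ]
  [ 0  0     0    1/8  |   -1/4 ]
r4 -> 8·r4
  [ 1  0     0  -5/16  |   -7/8 ]
  [ 0  1  -9/5      0  |  -18/5 ]
  [ 0  0     1      0  |    1/3 ]
  [ 0  0     0      1  |     -2 ]
r1 -> r1 + 5/16·r4
  [ 1  0     0  0  |   -3/2 ]
  [ 0  1  -9/5  0  |  -18/5 ]
  [ 0  0     1  0  |    1/3 ]
  [ 0  0     0  1  |     -2 ]
r2 -> r2 + 9/5·r3
  [ 1  0  0  0  |  -3/2 ]
  [ 0  1  0  0  |    -3 ]
  [ 0  0  1  0  |   1/3 ]
  [ 0  0  0  1  |    -2 ]
Reading off the last column: a = -3/2, b = -3, c = 1/3, d = -2.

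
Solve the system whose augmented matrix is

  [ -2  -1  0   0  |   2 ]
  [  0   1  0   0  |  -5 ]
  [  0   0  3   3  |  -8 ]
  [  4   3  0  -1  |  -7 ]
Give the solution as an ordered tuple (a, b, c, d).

(3/2, -5, -2/3, -2)

ρ1 ← -1/2·ρ1
ρ4 ← ρ4 − 4·ρ1
ρ4 ← ρ4 − ρ2
ρ3 ← 1/3·ρ3
ρ4 ← -1·ρ4
ρ3 ← ρ3 − ρ4
ρ1 ← ρ1 − 1/2·ρ2
Reading off the last column: a = 3/2, b = -5, c = -2/3, d = -2.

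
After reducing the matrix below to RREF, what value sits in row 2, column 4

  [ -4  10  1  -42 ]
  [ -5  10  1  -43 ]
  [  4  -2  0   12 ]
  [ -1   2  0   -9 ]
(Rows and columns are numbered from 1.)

ρ1 := -1/4·ρ1
ρ2 := ρ2 + 5·ρ1
ρ3 := ρ3 − 4·ρ1
ρ4 := ρ4 + ρ1
ρ2 := -2/5·ρ2
ρ3 := ρ3 − 8·ρ2
ρ4 := ρ4 + 1/2·ρ2
ρ3 := 5·ρ3
ρ4 := ρ4 + 1/5·ρ3
ρ2 := ρ2 − 1/10·ρ3
ρ1 := ρ1 + 1/4·ρ3
ρ1 := ρ1 + 5/2·ρ2

-4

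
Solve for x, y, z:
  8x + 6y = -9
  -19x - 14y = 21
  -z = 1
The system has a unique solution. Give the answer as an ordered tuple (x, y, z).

(0, -3/2, -1)

Form the augmented matrix and row-reduce:
  [   8    6   0  |  -9 ]
  [ -19  -14   0  |  21 ]
  [   0    0  -1  |   1 ]
Multiply R1 by 1/8.
  [   1  3/4   0  |  -9/8 ]
  [ -19  -14   0  |    21 ]
  [   0    0  -1  |     1 ]
Add 19 times R1 to R2.
  [ 1  3/4   0  |  -9/8 ]
  [ 0  1/4   0  |  -3/8 ]
  [ 0    0  -1  |     1 ]
Multiply R2 by 4.
  [ 1  3/4   0  |  -9/8 ]
  [ 0    1   0  |  -3/2 ]
  [ 0    0  -1  |     1 ]
Multiply R3 by -1.
  [ 1  3/4  0  |  -9/8 ]
  [ 0    1  0  |  -3/2 ]
  [ 0    0  1  |    -1 ]
Subtract 3/4 times R2 from R1.
  [ 1  0  0  |     0 ]
  [ 0  1  0  |  -3/2 ]
  [ 0  0  1  |    -1 ]
Reading off the last column: x = 0, y = -3/2, z = -1.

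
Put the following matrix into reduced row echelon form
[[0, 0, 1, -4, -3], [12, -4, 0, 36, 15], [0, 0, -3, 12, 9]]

[[1, -1/3, 0, 3, 5/4], [0, 0, 1, -4, -3], [0, 0, 0, 0, 0]]

Swap R1 and R2.
  [ 12  -4   0  36  15 ]
  [  0   0   1  -4  -3 ]
  [  0   0  -3  12   9 ]
Multiply R1 by 1/12.
  [ 1  -1/3   0   3  5/4 ]
  [ 0     0   1  -4   -3 ]
  [ 0     0  -3  12    9 ]
Add 3 times R2 to R3.
  [ 1  -1/3  0   3  5/4 ]
  [ 0     0  1  -4   -3 ]
  [ 0     0  0   0    0 ]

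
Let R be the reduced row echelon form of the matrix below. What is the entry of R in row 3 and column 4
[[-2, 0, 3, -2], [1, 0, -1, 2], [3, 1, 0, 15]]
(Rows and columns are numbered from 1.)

r1 ← -1/2·r1
  [ 1  0  -3/2   1 ]
  [ 1  0    -1   2 ]
  [ 3  1     0  15 ]
r2 ← r2 − r1
  [ 1  0  -3/2   1 ]
  [ 0  0   1/2   1 ]
  [ 3  1     0  15 ]
r3 ← r3 − 3·r1
  [ 1  0  -3/2   1 ]
  [ 0  0   1/2   1 ]
  [ 0  1   9/2  12 ]
r2 <-> r3
  [ 1  0  -3/2   1 ]
  [ 0  1   9/2  12 ]
  [ 0  0   1/2   1 ]
r3 ← 2·r3
  [ 1  0  -3/2   1 ]
  [ 0  1   9/2  12 ]
  [ 0  0     1   2 ]
r2 ← r2 − 9/2·r3
  [ 1  0  -3/2  1 ]
  [ 0  1     0  3 ]
  [ 0  0     1  2 ]
r1 ← r1 + 3/2·r3
  [ 1  0  0  4 ]
  [ 0  1  0  3 ]
  [ 0  0  1  2 ]

2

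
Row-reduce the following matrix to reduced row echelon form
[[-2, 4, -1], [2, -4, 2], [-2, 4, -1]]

R1 → -1/2·R1
  [  1  -2  1/2 ]
  [  2  -4    2 ]
  [ -2   4   -1 ]
R2 → R2 − 2·R1
  [  1  -2  1/2 ]
  [  0   0    1 ]
  [ -2   4   -1 ]
R3 → R3 + 2·R1
  [ 1  -2  1/2 ]
  [ 0   0    1 ]
  [ 0   0    0 ]
R1 → R1 − 1/2·R2
  [ 1  -2  0 ]
  [ 0   0  1 ]
  [ 0   0  0 ]

[[1, -2, 0], [0, 0, 1], [0, 0, 0]]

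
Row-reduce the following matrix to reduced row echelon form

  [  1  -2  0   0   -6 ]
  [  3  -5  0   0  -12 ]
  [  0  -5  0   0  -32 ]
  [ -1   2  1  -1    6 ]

R2 := R2 − 3·R1
  [  1  -2  0   0   -6 ]
  [  0   1  0   0    6 ]
  [  0  -5  0   0  -32 ]
  [ -1   2  1  -1    6 ]
R4 := R4 + R1
  [ 1  -2  0   0   -6 ]
  [ 0   1  0   0    6 ]
  [ 0  -5  0   0  -32 ]
  [ 0   0  1  -1    0 ]
R3 := R3 + 5·R2
  [ 1  -2  0   0  -6 ]
  [ 0   1  0   0   6 ]
  [ 0   0  0   0  -2 ]
  [ 0   0  1  -1   0 ]
R3 ↔ R4
  [ 1  -2  0   0  -6 ]
  [ 0   1  0   0   6 ]
  [ 0   0  1  -1   0 ]
  [ 0   0  0   0  -2 ]
R4 := -1/2·R4
  [ 1  -2  0   0  -6 ]
  [ 0   1  0   0   6 ]
  [ 0   0  1  -1   0 ]
  [ 0   0  0   0   1 ]
R2 := R2 − 6·R4
  [ 1  -2  0   0  -6 ]
  [ 0   1  0   0   0 ]
  [ 0   0  1  -1   0 ]
  [ 0   0  0   0   1 ]
R1 := R1 + 6·R4
  [ 1  -2  0   0  0 ]
  [ 0   1  0   0  0 ]
  [ 0   0  1  -1  0 ]
  [ 0   0  0   0  1 ]
R1 := R1 + 2·R2
  [ 1  0  0   0  0 ]
  [ 0  1  0   0  0 ]
  [ 0  0  1  -1  0 ]
  [ 0  0  0   0  1 ]

[[1, 0, 0, 0, 0], [0, 1, 0, 0, 0], [0, 0, 1, -1, 0], [0, 0, 0, 0, 1]]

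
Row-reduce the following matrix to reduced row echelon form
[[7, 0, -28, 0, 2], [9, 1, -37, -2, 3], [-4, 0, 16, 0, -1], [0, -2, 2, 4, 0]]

[[1, 0, -4, 0, 0], [0, 1, -1, -2, 0], [0, 0, 0, 0, 1], [0, 0, 0, 0, 0]]

r1 ← 1/7·r1
  [  1   0   -4   0  2/7 ]
  [  9   1  -37  -2    3 ]
  [ -4   0   16   0   -1 ]
  [  0  -2    2   4    0 ]
r2 ← r2 − 9·r1
  [  1   0  -4   0  2/7 ]
  [  0   1  -1  -2  3/7 ]
  [ -4   0  16   0   -1 ]
  [  0  -2   2   4    0 ]
r3 ← r3 + 4·r1
  [ 1   0  -4   0  2/7 ]
  [ 0   1  -1  -2  3/7 ]
  [ 0   0   0   0  1/7 ]
  [ 0  -2   2   4    0 ]
r4 ← r4 + 2·r2
  [ 1  0  -4   0  2/7 ]
  [ 0  1  -1  -2  3/7 ]
  [ 0  0   0   0  1/7 ]
  [ 0  0   0   0  6/7 ]
r3 ← 7·r3
  [ 1  0  -4   0  2/7 ]
  [ 0  1  -1  -2  3/7 ]
  [ 0  0   0   0    1 ]
  [ 0  0   0   0  6/7 ]
r4 ← r4 − 6/7·r3
  [ 1  0  -4   0  2/7 ]
  [ 0  1  -1  -2  3/7 ]
  [ 0  0   0   0    1 ]
  [ 0  0   0   0    0 ]
r2 ← r2 − 3/7·r3
  [ 1  0  -4   0  2/7 ]
  [ 0  1  -1  -2    0 ]
  [ 0  0   0   0    1 ]
  [ 0  0   0   0    0 ]
r1 ← r1 − 2/7·r3
  [ 1  0  -4   0  0 ]
  [ 0  1  -1  -2  0 ]
  [ 0  0   0   0  1 ]
  [ 0  0   0   0  0 ]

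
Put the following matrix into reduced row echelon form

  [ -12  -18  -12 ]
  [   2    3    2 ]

[[1, 3/2, 1], [0, 0, 0]]

R1 ← -1/12·R1
  [ 1  3/2  1 ]
  [ 2    3  2 ]
R2 ← R2 − 2·R1
  [ 1  3/2  1 ]
  [ 0    0  0 ]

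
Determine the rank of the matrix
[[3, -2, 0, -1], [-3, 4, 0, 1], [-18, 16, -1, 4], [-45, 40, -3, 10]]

rank = 4

R1 -> 1/3·R1
  [   1  -2/3   0  -1/3 ]
  [  -3     4   0     1 ]
  [ -18    16  -1     4 ]
  [ -45    40  -3    10 ]
R2 -> R2 + 3·R1
  [   1  -2/3   0  -1/3 ]
  [   0     2   0     0 ]
  [ -18    16  -1     4 ]
  [ -45    40  -3    10 ]
R3 -> R3 + 18·R1
  [   1  -2/3   0  -1/3 ]
  [   0     2   0     0 ]
  [   0     4  -1    -2 ]
  [ -45    40  -3    10 ]
R4 -> R4 + 45·R1
  [ 1  -2/3   0  -1/3 ]
  [ 0     2   0     0 ]
  [ 0     4  -1    -2 ]
  [ 0    10  -3    -5 ]
R2 -> 1/2·R2
  [ 1  -2/3   0  -1/3 ]
  [ 0     1   0     0 ]
  [ 0     4  -1    -2 ]
  [ 0    10  -3    -5 ]
R3 -> R3 − 4·R2
  [ 1  -2/3   0  -1/3 ]
  [ 0     1   0     0 ]
  [ 0     0  -1    -2 ]
  [ 0    10  -3    -5 ]
R4 -> R4 − 10·R2
  [ 1  -2/3   0  -1/3 ]
  [ 0     1   0     0 ]
  [ 0     0  -1    -2 ]
  [ 0     0  -3    -5 ]
R3 -> -1·R3
  [ 1  -2/3   0  -1/3 ]
  [ 0     1   0     0 ]
  [ 0     0   1     2 ]
  [ 0     0  -3    -5 ]
R4 -> R4 + 3·R3
  [ 1  -2/3  0  -1/3 ]
  [ 0     1  0     0 ]
  [ 0     0  1     2 ]
  [ 0     0  0     1 ]
R3 -> R3 − 2·R4
  [ 1  -2/3  0  -1/3 ]
  [ 0     1  0     0 ]
  [ 0     0  1     0 ]
  [ 0     0  0     1 ]
R1 -> R1 + 1/3·R4
  [ 1  -2/3  0  0 ]
  [ 0     1  0  0 ]
  [ 0     0  1  0 ]
  [ 0     0  0  1 ]
R1 -> R1 + 2/3·R2
  [ 1  0  0  0 ]
  [ 0  1  0  0 ]
  [ 0  0  1  0 ]
  [ 0  0  0  1 ]
The reduced form has 4 nonzero rows.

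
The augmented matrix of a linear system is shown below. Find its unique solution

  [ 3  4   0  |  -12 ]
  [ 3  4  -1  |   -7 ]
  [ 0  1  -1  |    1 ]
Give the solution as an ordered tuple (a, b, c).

ρ1 ← 1/3·ρ1
  [ 1  4/3   0  |  -4 ]
  [ 3    4  -1  |  -7 ]
  [ 0    1  -1  |   1 ]
ρ2 ← ρ2 − 3·ρ1
  [ 1  4/3   0  |  -4 ]
  [ 0    0  -1  |   5 ]
  [ 0    1  -1  |   1 ]
ρ2 <=> ρ3
  [ 1  4/3   0  |  -4 ]
  [ 0    1  -1  |   1 ]
  [ 0    0  -1  |   5 ]
ρ3 ← -1·ρ3
  [ 1  4/3   0  |  -4 ]
  [ 0    1  -1  |   1 ]
  [ 0    0   1  |  -5 ]
ρ2 ← ρ2 + ρ3
  [ 1  4/3  0  |  -4 ]
  [ 0    1  0  |  -4 ]
  [ 0    0  1  |  -5 ]
ρ1 ← ρ1 − 4/3·ρ2
  [ 1  0  0  |  4/3 ]
  [ 0  1  0  |   -4 ]
  [ 0  0  1  |   -5 ]
Reading off the last column: a = 4/3, b = -4, c = -5.

(4/3, -4, -5)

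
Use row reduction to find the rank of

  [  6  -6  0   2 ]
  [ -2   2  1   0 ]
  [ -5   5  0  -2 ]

rank = 3

R1 -> 1/6·R1
  [  1  -1  0  1/3 ]
  [ -2   2  1    0 ]
  [ -5   5  0   -2 ]
R2 -> R2 + 2·R1
  [  1  -1  0  1/3 ]
  [  0   0  1  2/3 ]
  [ -5   5  0   -2 ]
R3 -> R3 + 5·R1
  [ 1  -1  0   1/3 ]
  [ 0   0  1   2/3 ]
  [ 0   0  0  -1/3 ]
R3 -> -3·R3
  [ 1  -1  0  1/3 ]
  [ 0   0  1  2/3 ]
  [ 0   0  0    1 ]
R2 -> R2 − 2/3·R3
  [ 1  -1  0  1/3 ]
  [ 0   0  1    0 ]
  [ 0   0  0    1 ]
R1 -> R1 − 1/3·R3
  [ 1  -1  0  0 ]
  [ 0   0  1  0 ]
  [ 0   0  0  1 ]
The reduced form has 3 nonzero rows.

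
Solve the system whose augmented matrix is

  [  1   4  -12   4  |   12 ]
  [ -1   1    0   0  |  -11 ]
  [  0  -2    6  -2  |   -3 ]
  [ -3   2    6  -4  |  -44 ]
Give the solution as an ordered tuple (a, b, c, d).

R2 := R2 + R1
  [  1   4  -12   4  |   12 ]
  [  0   5  -12   4  |    1 ]
  [  0  -2    6  -2  |   -3 ]
  [ -3   2    6  -4  |  -44 ]
R4 := R4 + 3·R1
  [ 1   4  -12   4  |  12 ]
  [ 0   5  -12   4  |   1 ]
  [ 0  -2    6  -2  |  -3 ]
  [ 0  14  -30   8  |  -8 ]
R2 := 1/5·R2
  [ 1   4    -12    4  |   12 ]
  [ 0   1  -12/5  4/5  |  1/5 ]
  [ 0  -2      6   -2  |   -3 ]
  [ 0  14    -30    8  |   -8 ]
R3 := R3 + 2·R2
  [ 1   4    -12     4  |     12 ]
  [ 0   1  -12/5   4/5  |    1/5 ]
  [ 0   0    6/5  -2/5  |  -13/5 ]
  [ 0  14    -30     8  |     -8 ]
R4 := R4 − 14·R2
  [ 1  4    -12      4  |     12 ]
  [ 0  1  -12/5    4/5  |    1/5 ]
  [ 0  0    6/5   -2/5  |  -13/5 ]
  [ 0  0   18/5  -16/5  |  -54/5 ]
R3 := 5/6·R3
  [ 1  4    -12      4  |     12 ]
  [ 0  1  -12/5    4/5  |    1/5 ]
  [ 0  0      1   -1/3  |  -13/6 ]
  [ 0  0   18/5  -16/5  |  -54/5 ]
R4 := R4 − 18/5·R3
  [ 1  4    -12     4  |     12 ]
  [ 0  1  -12/5   4/5  |    1/5 ]
  [ 0  0      1  -1/3  |  -13/6 ]
  [ 0  0      0    -2  |     -3 ]
R4 := -1/2·R4
  [ 1  4    -12     4  |     12 ]
  [ 0  1  -12/5   4/5  |    1/5 ]
  [ 0  0      1  -1/3  |  -13/6 ]
  [ 0  0      0     1  |    3/2 ]
R3 := R3 + 1/3·R4
  [ 1  4    -12    4  |    12 ]
  [ 0  1  -12/5  4/5  |   1/5 ]
  [ 0  0      1    0  |  -5/3 ]
  [ 0  0      0    1  |   3/2 ]
R2 := R2 − 4/5·R4
  [ 1  4    -12  4  |    12 ]
  [ 0  1  -12/5  0  |    -1 ]
  [ 0  0      1  0  |  -5/3 ]
  [ 0  0      0  1  |   3/2 ]
R1 := R1 − 4·R4
  [ 1  4    -12  0  |     6 ]
  [ 0  1  -12/5  0  |    -1 ]
  [ 0  0      1  0  |  -5/3 ]
  [ 0  0      0  1  |   3/2 ]
R2 := R2 + 12/5·R3
  [ 1  4  -12  0  |     6 ]
  [ 0  1    0  0  |    -5 ]
  [ 0  0    1  0  |  -5/3 ]
  [ 0  0    0  1  |   3/2 ]
R1 := R1 + 12·R3
  [ 1  4  0  0  |   -14 ]
  [ 0  1  0  0  |    -5 ]
  [ 0  0  1  0  |  -5/3 ]
  [ 0  0  0  1  |   3/2 ]
R1 := R1 − 4·R2
  [ 1  0  0  0  |     6 ]
  [ 0  1  0  0  |    -5 ]
  [ 0  0  1  0  |  -5/3 ]
  [ 0  0  0  1  |   3/2 ]
Reading off the last column: a = 6, b = -5, c = -5/3, d = 3/2.

(6, -5, -5/3, 3/2)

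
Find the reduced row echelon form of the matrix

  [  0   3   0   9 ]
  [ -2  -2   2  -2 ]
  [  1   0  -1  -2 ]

Swap R1 and R2.
  [ -2  -2   2  -2 ]
  [  0   3   0   9 ]
  [  1   0  -1  -2 ]
Multiply R1 by -1/2.
  [ 1  1  -1   1 ]
  [ 0  3   0   9 ]
  [ 1  0  -1  -2 ]
Subtract R1 from R3.
  [ 1   1  -1   1 ]
  [ 0   3   0   9 ]
  [ 0  -1   0  -3 ]
Multiply R2 by 1/3.
  [ 1   1  -1   1 ]
  [ 0   1   0   3 ]
  [ 0  -1   0  -3 ]
Add R2 to R3.
  [ 1  1  -1  1 ]
  [ 0  1   0  3 ]
  [ 0  0   0  0 ]
Subtract R2 from R1.
  [ 1  0  -1  -2 ]
  [ 0  1   0   3 ]
  [ 0  0   0   0 ]

[[1, 0, -1, -2], [0, 1, 0, 3], [0, 0, 0, 0]]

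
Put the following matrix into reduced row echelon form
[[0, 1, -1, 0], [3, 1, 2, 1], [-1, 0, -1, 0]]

[[1, 0, 1, 0], [0, 1, -1, 0], [0, 0, 0, 1]]

R1 <=> R2
  [  3  1   2  1 ]
  [  0  1  -1  0 ]
  [ -1  0  -1  0 ]
R1 := 1/3·R1
  [  1  1/3  2/3  1/3 ]
  [  0    1   -1    0 ]
  [ -1    0   -1    0 ]
R3 := R3 + R1
  [ 1  1/3   2/3  1/3 ]
  [ 0    1    -1    0 ]
  [ 0  1/3  -1/3  1/3 ]
R3 := R3 − 1/3·R2
  [ 1  1/3  2/3  1/3 ]
  [ 0    1   -1    0 ]
  [ 0    0    0  1/3 ]
R3 := 3·R3
  [ 1  1/3  2/3  1/3 ]
  [ 0    1   -1    0 ]
  [ 0    0    0    1 ]
R1 := R1 − 1/3·R3
  [ 1  1/3  2/3  0 ]
  [ 0    1   -1  0 ]
  [ 0    0    0  1 ]
R1 := R1 − 1/3·R2
  [ 1  0   1  0 ]
  [ 0  1  -1  0 ]
  [ 0  0   0  1 ]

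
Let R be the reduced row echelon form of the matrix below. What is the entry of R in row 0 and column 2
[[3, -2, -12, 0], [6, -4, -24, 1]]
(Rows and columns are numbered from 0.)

-4

Multiply R1 by 1/3.
  [ 1  -2/3   -4  0 ]
  [ 6    -4  -24  1 ]
Subtract 6 times R1 from R2.
  [ 1  -2/3  -4  0 ]
  [ 0     0   0  1 ]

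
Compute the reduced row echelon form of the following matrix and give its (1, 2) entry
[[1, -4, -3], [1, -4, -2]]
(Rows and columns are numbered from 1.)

R2 ← R2 − R1
  [ 1  -4  -3 ]
  [ 0   0   1 ]
R1 ← R1 + 3·R2
  [ 1  -4  0 ]
  [ 0   0  1 ]

-4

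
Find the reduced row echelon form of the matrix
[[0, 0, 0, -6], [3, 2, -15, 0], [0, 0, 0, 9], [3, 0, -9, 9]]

ρ1 <=> ρ2
  [ 3  2  -15   0 ]
  [ 0  0    0  -6 ]
  [ 0  0    0   9 ]
  [ 3  0   -9   9 ]
ρ1 → 1/3·ρ1
  [ 1  2/3  -5   0 ]
  [ 0    0   0  -6 ]
  [ 0    0   0   9 ]
  [ 3    0  -9   9 ]
ρ4 → ρ4 − 3·ρ1
  [ 1  2/3  -5   0 ]
  [ 0    0   0  -6 ]
  [ 0    0   0   9 ]
  [ 0   -2   6   9 ]
ρ2 <=> ρ4
  [ 1  2/3  -5   0 ]
  [ 0   -2   6   9 ]
  [ 0    0   0   9 ]
  [ 0    0   0  -6 ]
ρ2 → -1/2·ρ2
  [ 1  2/3  -5     0 ]
  [ 0    1  -3  -9/2 ]
  [ 0    0   0     9 ]
  [ 0    0   0    -6 ]
ρ3 → 1/9·ρ3
  [ 1  2/3  -5     0 ]
  [ 0    1  -3  -9/2 ]
  [ 0    0   0     1 ]
  [ 0    0   0    -6 ]
ρ4 → ρ4 + 6·ρ3
  [ 1  2/3  -5     0 ]
  [ 0    1  -3  -9/2 ]
  [ 0    0   0     1 ]
  [ 0    0   0     0 ]
ρ2 → ρ2 + 9/2·ρ3
  [ 1  2/3  -5  0 ]
  [ 0    1  -3  0 ]
  [ 0    0   0  1 ]
  [ 0    0   0  0 ]
ρ1 → ρ1 − 2/3·ρ2
  [ 1  0  -3  0 ]
  [ 0  1  -3  0 ]
  [ 0  0   0  1 ]
  [ 0  0   0  0 ]

[[1, 0, -3, 0], [0, 1, -3, 0], [0, 0, 0, 1], [0, 0, 0, 0]]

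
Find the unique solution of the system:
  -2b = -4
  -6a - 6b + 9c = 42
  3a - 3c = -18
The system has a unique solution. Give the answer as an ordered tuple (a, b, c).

(0, 2, 6)

Form the augmented matrix and row-reduce:
  [  0  -2   0  |   -4 ]
  [ -6  -6   9  |   42 ]
  [  3   0  -3  |  -18 ]
r1 <-> r2
r1 -> -1/6·r1
r3 -> r3 − 3·r1
r2 -> -1/2·r2
r3 -> r3 + 3·r2
r3 -> 2/3·r3
r1 -> r1 + 3/2·r3
r1 -> r1 − r2
Reading off the last column: a = 0, b = 2, c = 6.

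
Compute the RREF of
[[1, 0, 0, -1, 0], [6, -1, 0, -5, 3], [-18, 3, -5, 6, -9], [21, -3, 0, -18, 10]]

[[1, 0, 0, -1, 0], [0, 1, 0, -1, 0], [0, 0, 1, 9/5, 0], [0, 0, 0, 0, 1]]

R2 → R2 − 6·R1
  [   1   0   0   -1   0 ]
  [   0  -1   0    1   3 ]
  [ -18   3  -5    6  -9 ]
  [  21  -3   0  -18  10 ]
R3 → R3 + 18·R1
  [  1   0   0   -1   0 ]
  [  0  -1   0    1   3 ]
  [  0   3  -5  -12  -9 ]
  [ 21  -3   0  -18  10 ]
R4 → R4 − 21·R1
  [ 1   0   0   -1   0 ]
  [ 0  -1   0    1   3 ]
  [ 0   3  -5  -12  -9 ]
  [ 0  -3   0    3  10 ]
R2 → -1·R2
  [ 1   0   0   -1   0 ]
  [ 0   1   0   -1  -3 ]
  [ 0   3  -5  -12  -9 ]
  [ 0  -3   0    3  10 ]
R3 → R3 − 3·R2
  [ 1   0   0  -1   0 ]
  [ 0   1   0  -1  -3 ]
  [ 0   0  -5  -9   0 ]
  [ 0  -3   0   3  10 ]
R4 → R4 + 3·R2
  [ 1  0   0  -1   0 ]
  [ 0  1   0  -1  -3 ]
  [ 0  0  -5  -9   0 ]
  [ 0  0   0   0   1 ]
R3 → -1/5·R3
  [ 1  0  0   -1   0 ]
  [ 0  1  0   -1  -3 ]
  [ 0  0  1  9/5   0 ]
  [ 0  0  0    0   1 ]
R2 → R2 + 3·R4
  [ 1  0  0   -1  0 ]
  [ 0  1  0   -1  0 ]
  [ 0  0  1  9/5  0 ]
  [ 0  0  0    0  1 ]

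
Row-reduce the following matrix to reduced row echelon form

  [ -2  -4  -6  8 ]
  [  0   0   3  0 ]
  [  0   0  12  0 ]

[[1, 2, 0, -4], [0, 0, 1, 0], [0, 0, 0, 0]]

R1 -> -1/2·R1
R2 -> 1/3·R2
R3 -> R3 − 12·R2
R1 -> R1 − 3·R2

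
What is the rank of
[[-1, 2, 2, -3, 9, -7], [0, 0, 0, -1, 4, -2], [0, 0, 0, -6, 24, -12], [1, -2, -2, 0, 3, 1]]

R1 ← -1·R1
  [ 1  -2  -2   3  -9    7 ]
  [ 0   0   0  -1   4   -2 ]
  [ 0   0   0  -6  24  -12 ]
  [ 1  -2  -2   0   3    1 ]
R4 ← R4 − R1
  [ 1  -2  -2   3  -9    7 ]
  [ 0   0   0  -1   4   -2 ]
  [ 0   0   0  -6  24  -12 ]
  [ 0   0   0  -3  12   -6 ]
R2 ← -1·R2
  [ 1  -2  -2   3  -9    7 ]
  [ 0   0   0   1  -4    2 ]
  [ 0   0   0  -6  24  -12 ]
  [ 0   0   0  -3  12   -6 ]
R3 ← R3 + 6·R2
  [ 1  -2  -2   3  -9   7 ]
  [ 0   0   0   1  -4   2 ]
  [ 0   0   0   0   0   0 ]
  [ 0   0   0  -3  12  -6 ]
R4 ← R4 + 3·R2
  [ 1  -2  -2  3  -9  7 ]
  [ 0   0   0  1  -4  2 ]
  [ 0   0   0  0   0  0 ]
  [ 0   0   0  0   0  0 ]
R1 ← R1 − 3·R2
  [ 1  -2  -2  0   3  1 ]
  [ 0   0   0  1  -4  2 ]
  [ 0   0   0  0   0  0 ]
  [ 0   0   0  0   0  0 ]
The reduced form has 2 nonzero rows.

rank = 2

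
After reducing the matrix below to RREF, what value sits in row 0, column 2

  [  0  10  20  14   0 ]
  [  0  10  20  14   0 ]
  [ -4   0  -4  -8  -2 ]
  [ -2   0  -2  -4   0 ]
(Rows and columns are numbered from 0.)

1

r1 <-> r3
r1 -> -1/4·r1
r4 -> r4 + 2·r1
r2 -> 1/10·r2
r3 -> r3 − 10·r2
r3 <-> r4
r1 -> r1 − 1/2·r3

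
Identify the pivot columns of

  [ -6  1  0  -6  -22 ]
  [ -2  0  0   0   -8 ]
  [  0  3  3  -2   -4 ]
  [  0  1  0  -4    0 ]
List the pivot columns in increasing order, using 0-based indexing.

0, 1, 2, 3

R1 → -1/6·R1
  [  1  -1/6  0   1  11/3 ]
  [ -2     0  0   0    -8 ]
  [  0     3  3  -2    -4 ]
  [  0     1  0  -4     0 ]
R2 → R2 + 2·R1
  [ 1  -1/6  0   1  11/3 ]
  [ 0  -1/3  0   2  -2/3 ]
  [ 0     3  3  -2    -4 ]
  [ 0     1  0  -4     0 ]
R2 → -3·R2
  [ 1  -1/6  0   1  11/3 ]
  [ 0     1  0  -6     2 ]
  [ 0     3  3  -2    -4 ]
  [ 0     1  0  -4     0 ]
R3 → R3 − 3·R2
  [ 1  -1/6  0   1  11/3 ]
  [ 0     1  0  -6     2 ]
  [ 0     0  3  16   -10 ]
  [ 0     1  0  -4     0 ]
R4 → R4 − R2
  [ 1  -1/6  0   1  11/3 ]
  [ 0     1  0  -6     2 ]
  [ 0     0  3  16   -10 ]
  [ 0     0  0   2    -2 ]
R3 → 1/3·R3
  [ 1  -1/6  0     1   11/3 ]
  [ 0     1  0    -6      2 ]
  [ 0     0  1  16/3  -10/3 ]
  [ 0     0  0     2     -2 ]
R4 → 1/2·R4
  [ 1  -1/6  0     1   11/3 ]
  [ 0     1  0    -6      2 ]
  [ 0     0  1  16/3  -10/3 ]
  [ 0     0  0     1     -1 ]
R3 → R3 − 16/3·R4
  [ 1  -1/6  0   1  11/3 ]
  [ 0     1  0  -6     2 ]
  [ 0     0  1   0     2 ]
  [ 0     0  0   1    -1 ]
R2 → R2 + 6·R4
  [ 1  -1/6  0  1  11/3 ]
  [ 0     1  0  0    -4 ]
  [ 0     0  1  0     2 ]
  [ 0     0  0  1    -1 ]
R1 → R1 − R4
  [ 1  -1/6  0  0  14/3 ]
  [ 0     1  0  0    -4 ]
  [ 0     0  1  0     2 ]
  [ 0     0  0  1    -1 ]
R1 → R1 + 1/6·R2
  [ 1  0  0  0   4 ]
  [ 0  1  0  0  -4 ]
  [ 0  0  1  0   2 ]
  [ 0  0  0  1  -1 ]
Pivot columns are the columns containing a leading 1.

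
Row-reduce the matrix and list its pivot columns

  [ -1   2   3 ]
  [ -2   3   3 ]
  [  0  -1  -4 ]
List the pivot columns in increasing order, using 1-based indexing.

R1 → -1·R1
R2 → R2 + 2·R1
R2 → -1·R2
R3 → R3 + R2
R3 → -1·R3
R2 → R2 − 3·R3
R1 → R1 + 3·R3
R1 → R1 + 2·R2
Pivot columns are the columns containing a leading 1.

1, 2, 3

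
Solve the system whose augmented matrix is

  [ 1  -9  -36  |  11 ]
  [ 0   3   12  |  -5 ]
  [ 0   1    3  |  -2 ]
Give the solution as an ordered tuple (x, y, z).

r2 -> 1/3·r2
r3 -> r3 − r2
r3 -> -1·r3
r2 -> r2 − 4·r3
r1 -> r1 + 36·r3
r1 -> r1 + 9·r2
Reading off the last column: x = -4, y = -3, z = 1/3.

(-4, -3, 1/3)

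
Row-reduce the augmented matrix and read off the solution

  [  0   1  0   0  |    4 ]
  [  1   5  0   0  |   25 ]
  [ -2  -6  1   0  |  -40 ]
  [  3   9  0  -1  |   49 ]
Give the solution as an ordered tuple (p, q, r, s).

R1 <-> R2
  [  1   5  0   0  |   25 ]
  [  0   1  0   0  |    4 ]
  [ -2  -6  1   0  |  -40 ]
  [  3   9  0  -1  |   49 ]
R3 -> R3 + 2·R1
  [ 1  5  0   0  |  25 ]
  [ 0  1  0   0  |   4 ]
  [ 0  4  1   0  |  10 ]
  [ 3  9  0  -1  |  49 ]
R4 -> R4 − 3·R1
  [ 1   5  0   0  |   25 ]
  [ 0   1  0   0  |    4 ]
  [ 0   4  1   0  |   10 ]
  [ 0  -6  0  -1  |  -26 ]
R3 -> R3 − 4·R2
  [ 1   5  0   0  |   25 ]
  [ 0   1  0   0  |    4 ]
  [ 0   0  1   0  |   -6 ]
  [ 0  -6  0  -1  |  -26 ]
R4 -> R4 + 6·R2
  [ 1  5  0   0  |  25 ]
  [ 0  1  0   0  |   4 ]
  [ 0  0  1   0  |  -6 ]
  [ 0  0  0  -1  |  -2 ]
R4 -> -1·R4
  [ 1  5  0  0  |  25 ]
  [ 0  1  0  0  |   4 ]
  [ 0  0  1  0  |  -6 ]
  [ 0  0  0  1  |   2 ]
R1 -> R1 − 5·R2
  [ 1  0  0  0  |   5 ]
  [ 0  1  0  0  |   4 ]
  [ 0  0  1  0  |  -6 ]
  [ 0  0  0  1  |   2 ]
Reading off the last column: p = 5, q = 4, r = -6, s = 2.

(5, 4, -6, 2)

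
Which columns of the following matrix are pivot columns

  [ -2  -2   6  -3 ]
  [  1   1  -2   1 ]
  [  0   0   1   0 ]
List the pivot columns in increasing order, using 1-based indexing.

Multiply R1 by -1/2.
  [ 1  1  -3  3/2 ]
  [ 1  1  -2    1 ]
  [ 0  0   1    0 ]
Subtract R1 from R2.
  [ 1  1  -3   3/2 ]
  [ 0  0   1  -1/2 ]
  [ 0  0   1     0 ]
Subtract R2 from R3.
  [ 1  1  -3   3/2 ]
  [ 0  0   1  -1/2 ]
  [ 0  0   0   1/2 ]
Multiply R3 by 2.
  [ 1  1  -3   3/2 ]
  [ 0  0   1  -1/2 ]
  [ 0  0   0     1 ]
Add 1/2 times R3 to R2.
  [ 1  1  -3  3/2 ]
  [ 0  0   1    0 ]
  [ 0  0   0    1 ]
Subtract 3/2 times R3 from R1.
  [ 1  1  -3  0 ]
  [ 0  0   1  0 ]
  [ 0  0   0  1 ]
Add 3 times R2 to R1.
  [ 1  1  0  0 ]
  [ 0  0  1  0 ]
  [ 0  0  0  1 ]
Pivot columns are the columns containing a leading 1.

1, 3, 4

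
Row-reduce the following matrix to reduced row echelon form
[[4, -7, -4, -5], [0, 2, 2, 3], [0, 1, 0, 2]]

[[1, 0, 0, 7/4], [0, 1, 0, 2], [0, 0, 1, -1/2]]

ρ1 → 1/4·ρ1
  [ 1  -7/4  -1  -5/4 ]
  [ 0     2   2     3 ]
  [ 0     1   0     2 ]
ρ2 → 1/2·ρ2
  [ 1  -7/4  -1  -5/4 ]
  [ 0     1   1   3/2 ]
  [ 0     1   0     2 ]
ρ3 → ρ3 − ρ2
  [ 1  -7/4  -1  -5/4 ]
  [ 0     1   1   3/2 ]
  [ 0     0  -1   1/2 ]
ρ3 → -1·ρ3
  [ 1  -7/4  -1  -5/4 ]
  [ 0     1   1   3/2 ]
  [ 0     0   1  -1/2 ]
ρ2 → ρ2 − ρ3
  [ 1  -7/4  -1  -5/4 ]
  [ 0     1   0     2 ]
  [ 0     0   1  -1/2 ]
ρ1 → ρ1 + ρ3
  [ 1  -7/4  0  -7/4 ]
  [ 0     1  0     2 ]
  [ 0     0  1  -1/2 ]
ρ1 → ρ1 + 7/4·ρ2
  [ 1  0  0   7/4 ]
  [ 0  1  0     2 ]
  [ 0  0  1  -1/2 ]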